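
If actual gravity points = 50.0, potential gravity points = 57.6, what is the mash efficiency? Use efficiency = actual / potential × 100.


efficiency = 50.0 / 57.6 × 100

86.8056 %


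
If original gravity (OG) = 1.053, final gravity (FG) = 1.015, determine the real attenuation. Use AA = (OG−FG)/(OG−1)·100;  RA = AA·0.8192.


AA = (1.053 − 1.015)/(1.053 − 1)·100 = 71.6981
RA = 71.6981·0.8192

58.7351 %


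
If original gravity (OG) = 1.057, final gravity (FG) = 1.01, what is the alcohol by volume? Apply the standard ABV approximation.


ABV = (OG − FG) · 131.25
ABV = (1.057 − 1.01) · 131.25

6.1687 % ABV


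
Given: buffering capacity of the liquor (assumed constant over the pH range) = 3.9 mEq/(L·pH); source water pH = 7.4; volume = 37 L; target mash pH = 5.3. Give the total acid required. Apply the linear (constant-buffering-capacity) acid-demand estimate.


acid = buffering capacity · (pH_source − pH_target) · V
acid = 3.9 · (7.4 − 5.3) · 37

303.0300 mEq


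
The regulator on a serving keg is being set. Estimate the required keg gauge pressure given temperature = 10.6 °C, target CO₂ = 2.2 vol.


psi = vols/(0.01821 + 0.09011·e^(−0.04·T)) − 14.695
psi = 2.2/(0.01821 + 0.09011·e^(−0.04·10.6)) − 14.695

13.8097 psi


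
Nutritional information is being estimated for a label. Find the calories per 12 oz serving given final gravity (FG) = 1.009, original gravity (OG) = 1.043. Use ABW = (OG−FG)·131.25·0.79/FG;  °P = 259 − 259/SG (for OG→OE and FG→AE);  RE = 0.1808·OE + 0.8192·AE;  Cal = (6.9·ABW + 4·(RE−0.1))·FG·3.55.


ABW = (1.043 − 1.009)·131.25·0.79/1.009 = 3.4939
OE = 259 − 259/1.043 = 10.6779 °P
AE = 259 − 259/1.009 = 2.3102 °P
RE = 0.1808·10.6779 + 0.8192·2.3102 = 3.8231 °P
Cal = (6.9·3.4939 + 4·(3.8231−0.1))·1.009·3.55

139.6976 kcal


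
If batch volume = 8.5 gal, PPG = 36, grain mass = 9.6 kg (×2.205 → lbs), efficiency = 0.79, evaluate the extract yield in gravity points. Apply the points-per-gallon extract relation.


points = lbs × PPG × eff / vol
lbs = 9.6 × 2.205 = 21.1680
points = 21.1680 × 36 × 0.79 / 8.5

70.8256 points


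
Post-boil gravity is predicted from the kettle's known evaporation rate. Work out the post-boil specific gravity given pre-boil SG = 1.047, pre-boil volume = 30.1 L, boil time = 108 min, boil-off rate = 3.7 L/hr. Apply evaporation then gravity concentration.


V_post = V_pre − rate·(t/60);  SG_post = 1 + (SG_pre−1)·V_pre/V_post
V_post = 30.1 − 3.7·(108/60) = 23.4400
SG_post = 1 + (1.047 − 1)·30.1/23.4400

1.0604


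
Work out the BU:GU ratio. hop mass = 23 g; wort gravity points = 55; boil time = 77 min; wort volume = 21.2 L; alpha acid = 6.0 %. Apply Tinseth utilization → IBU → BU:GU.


U = 1.65·0.000125^(GP/1000)·(1−e^(−0.04t))/4.15;  IBU = (α/100)·m·U·1000/V;  BU:GU = IBU/GP
U = 1.65·0.000125^(55/1000)·(1−e^(−0.04·77))/4.15 = 0.2314
IBU = (6.0/100)·23·0.2314·1000/21.2 = 15.0618
BU:GU = 15.0618/55

0.2739


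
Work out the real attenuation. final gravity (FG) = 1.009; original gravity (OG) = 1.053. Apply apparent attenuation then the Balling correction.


AA = (OG−FG)/(OG−1)·100;  RA = AA·0.8192
AA = (1.053 − 1.009)/(1.053 − 1)·100 = 83.0189
RA = 83.0189·0.8192

68.0091 %


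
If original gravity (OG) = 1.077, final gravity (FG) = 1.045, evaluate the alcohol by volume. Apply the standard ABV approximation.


ABV = (OG − FG) · 131.25
ABV = (1.077 − 1.045) · 131.25

4.2000 % ABV


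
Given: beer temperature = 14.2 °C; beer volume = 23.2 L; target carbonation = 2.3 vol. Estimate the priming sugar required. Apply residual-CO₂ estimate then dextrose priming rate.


residual = 14.695·(0.01821 + 0.09011·e^(−0.04·T));  sugar = (target − residual)·4.0·V
residual = 14.695·(0.01821 + 0.09011·e^(−0.04·14.2)) = 1.0179
sugar = (2.3 − 1.0179)·4.0·23.2

118.9747 g


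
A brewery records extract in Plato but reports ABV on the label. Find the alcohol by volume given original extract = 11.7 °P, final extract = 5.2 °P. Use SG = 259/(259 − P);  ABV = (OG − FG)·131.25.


OG = 259/(259 − 11.7) = 1.0473
FG = 259/(259 − 5.2) = 1.0205
ABV = (1.0473 − 1.0205)·131.25

3.5204 % ABV


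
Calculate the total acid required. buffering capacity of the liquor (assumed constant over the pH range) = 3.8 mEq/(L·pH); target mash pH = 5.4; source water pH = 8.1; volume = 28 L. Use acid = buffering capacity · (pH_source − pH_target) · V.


acid = 3.8 · (8.1 − 5.4) · 28

287.2800 mEq


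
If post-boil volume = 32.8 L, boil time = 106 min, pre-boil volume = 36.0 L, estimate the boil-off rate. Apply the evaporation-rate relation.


rate = (V_pre − V_post) / (t_min/60)
rate = (36.0 − 32.8) / (106/60)

1.8113 L/hr


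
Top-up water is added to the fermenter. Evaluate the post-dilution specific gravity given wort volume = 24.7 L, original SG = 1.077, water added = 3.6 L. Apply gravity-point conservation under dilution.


SG_new = 1 + (SG_old − 1)·V_old/(V_old + V_water)
pts = (1.077 − 1)·1000·24.7/(24.7 + 3.6) = 67.2049
SG_new = 1 + 67.2049/1000

1.0672


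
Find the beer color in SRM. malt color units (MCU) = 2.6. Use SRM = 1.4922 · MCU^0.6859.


SRM = 1.4922 · 2.6^0.6859

2.8738 SRM


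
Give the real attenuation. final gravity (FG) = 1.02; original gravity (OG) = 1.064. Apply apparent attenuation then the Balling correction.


AA = (OG−FG)/(OG−1)·100;  RA = AA·0.8192
AA = (1.064 − 1.02)/(1.064 − 1)·100 = 68.7500
RA = 68.7500·0.8192

56.3200 %


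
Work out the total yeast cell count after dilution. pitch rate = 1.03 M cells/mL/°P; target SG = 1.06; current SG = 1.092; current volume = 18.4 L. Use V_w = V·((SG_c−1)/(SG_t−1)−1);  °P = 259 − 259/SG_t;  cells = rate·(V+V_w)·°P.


V_w = 18.4·((1.092−1)/(1.06−1)−1) = 9.8133
V_final = 18.4 + 9.8133 = 28.2133
°P = 259 − 259/1.06 = 14.6604
cells = 1.03·28.2133·14.6604

426.0267 billion cells


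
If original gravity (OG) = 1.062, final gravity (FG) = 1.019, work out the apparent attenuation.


AA = (OG − FG)/(OG − 1) · 100
AA = (1.062 − 1.019)/(1.062 − 1) · 100

69.3548 %


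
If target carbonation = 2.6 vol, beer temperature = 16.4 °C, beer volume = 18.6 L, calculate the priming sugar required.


residual = 14.695·(0.01821 + 0.09011·e^(−0.04·T));  sugar = (target − residual)·4.0·V
residual = 14.695·(0.01821 + 0.09011·e^(−0.04·16.4)) = 0.9547
sugar = (2.6 − 0.9547)·4.0·18.6

122.4076 g


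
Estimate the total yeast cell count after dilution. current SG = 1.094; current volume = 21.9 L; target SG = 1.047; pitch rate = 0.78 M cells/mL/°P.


V_w = V·((SG_c−1)/(SG_t−1)−1);  °P = 259 − 259/SG_t;  cells = rate·(V+V_w)·°P
V_w = 21.9·((1.094−1)/(1.047−1)−1) = 21.9000
V_final = 21.9 + 21.9000 = 43.8000
°P = 259 − 259/1.047 = 11.6266
cells = 0.78·43.8000·11.6266

397.2095 billion cells


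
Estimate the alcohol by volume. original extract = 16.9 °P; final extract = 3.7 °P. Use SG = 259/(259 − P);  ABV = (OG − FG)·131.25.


OG = 259/(259 − 16.9) = 1.0698
FG = 259/(259 − 3.7) = 1.0145
ABV = (1.0698 − 1.0145)·131.25

7.2598 % ABV


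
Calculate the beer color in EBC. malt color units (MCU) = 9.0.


SRM = 1.4922·MCU^0.6859;  EBC = SRM·1.97
SRM = 1.4922·9.0^0.6859 = 6.7351
EBC = 6.7351·1.97

13.2681 EBC


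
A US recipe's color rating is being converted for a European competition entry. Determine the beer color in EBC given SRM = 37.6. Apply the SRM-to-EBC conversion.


EBC = SRM · 1.97
EBC = 37.6 · 1.97

74.0720 EBC


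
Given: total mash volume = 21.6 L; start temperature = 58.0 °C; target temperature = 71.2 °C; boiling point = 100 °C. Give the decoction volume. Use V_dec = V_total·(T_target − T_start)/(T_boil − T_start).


V_dec = 21.6·(71.2 − 58.0)/(100 − 58.0)

6.7886 L


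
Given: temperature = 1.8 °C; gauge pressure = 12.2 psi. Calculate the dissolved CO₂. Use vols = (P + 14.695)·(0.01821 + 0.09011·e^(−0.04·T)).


vols = (12.2 + 14.695)·(0.01821 + 0.09011·e^(−0.04·1.8))

2.7449 volumes


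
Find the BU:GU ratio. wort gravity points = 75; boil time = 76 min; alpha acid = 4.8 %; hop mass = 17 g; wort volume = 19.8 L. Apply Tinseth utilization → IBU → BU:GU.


U = 1.65·0.000125^(GP/1000)·(1−e^(−0.04t))/4.15;  IBU = (α/100)·m·U·1000/V;  BU:GU = IBU/GP
U = 1.65·0.000125^(75/1000)·(1−e^(−0.04·76))/4.15 = 0.1929
IBU = (4.8/100)·17·0.1929·1000/19.8 = 7.9514
BU:GU = 7.9514/75

0.1060


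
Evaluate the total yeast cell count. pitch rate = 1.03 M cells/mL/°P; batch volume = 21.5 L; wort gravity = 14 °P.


cells (billions) = rate · V_L · °P
cells = 1.03 · 21.5 · 14

310.0300 billion cells


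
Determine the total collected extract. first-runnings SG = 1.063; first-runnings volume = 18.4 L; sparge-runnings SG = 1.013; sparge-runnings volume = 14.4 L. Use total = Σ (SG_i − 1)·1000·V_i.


first = (1.063 − 1)·1000·18.4 = 1159.2000
sparge = (1.013 − 1)·1000·14.4 = 187.2000
total = 1159.2000 + 187.2000

1346.4000 gravity·L


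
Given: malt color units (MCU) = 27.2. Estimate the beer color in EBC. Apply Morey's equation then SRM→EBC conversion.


SRM = 1.4922·MCU^0.6859;  EBC = SRM·1.97
SRM = 1.4922·27.2^0.6859 = 14.3813
EBC = 14.3813·1.97

28.3311 EBC


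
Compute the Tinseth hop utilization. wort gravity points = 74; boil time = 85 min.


U = 1.65·0.000125^(GP/1000) · (1 − e^(−0.04·t))/4.15
bigness = 1.65·0.000125^(74/1000) = 0.8485
boil_factor = (1 − e^(−0.04·85))/4.15 = 0.2329
U = 0.8485 · 0.2329

0.1976


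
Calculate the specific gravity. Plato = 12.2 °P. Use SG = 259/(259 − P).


SG = 259/(259 − 12.2)

1.0494


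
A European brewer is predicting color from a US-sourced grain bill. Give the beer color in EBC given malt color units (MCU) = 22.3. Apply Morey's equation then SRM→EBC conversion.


SRM = 1.4922·MCU^0.6859;  EBC = SRM·1.97
SRM = 1.4922·22.3^0.6859 = 12.5496
EBC = 12.5496·1.97

24.7227 EBC


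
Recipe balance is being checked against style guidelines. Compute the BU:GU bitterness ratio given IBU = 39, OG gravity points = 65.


BU:GU = IBU / OG_points
BU:GU = 39 / 65

0.6000


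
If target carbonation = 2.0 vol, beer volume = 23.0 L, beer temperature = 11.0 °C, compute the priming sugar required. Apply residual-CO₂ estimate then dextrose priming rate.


residual = 14.695·(0.01821 + 0.09011·e^(−0.04·T));  sugar = (target − residual)·4.0·V
residual = 14.695·(0.01821 + 0.09011·e^(−0.04·11.0)) = 1.1204
sugar = (2.0 − 1.1204)·4.0·23.0

80.9225 g


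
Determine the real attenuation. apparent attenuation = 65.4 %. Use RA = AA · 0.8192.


RA = 65.4 · 0.8192

53.5757 %


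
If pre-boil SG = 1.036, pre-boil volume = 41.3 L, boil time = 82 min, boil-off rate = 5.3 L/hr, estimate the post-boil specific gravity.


V_post = V_pre − rate·(t/60);  SG_post = 1 + (SG_pre−1)·V_pre/V_post
V_post = 41.3 − 5.3·(82/60) = 34.0567
SG_post = 1 + (1.036 − 1)·41.3/34.0567

1.0437


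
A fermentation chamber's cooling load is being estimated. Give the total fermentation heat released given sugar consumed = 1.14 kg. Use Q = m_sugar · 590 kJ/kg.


Q = 1.14 · 590

672.6000 kJ


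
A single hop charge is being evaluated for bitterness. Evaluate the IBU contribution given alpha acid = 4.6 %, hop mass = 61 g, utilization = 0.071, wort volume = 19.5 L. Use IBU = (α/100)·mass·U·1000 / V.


IBU = (4.6/100)·61·0.071·1000 / 19.5

10.2167 IBU


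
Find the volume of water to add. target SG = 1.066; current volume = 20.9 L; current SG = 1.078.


V_water = V·((SG_curr − 1)/(SG_target − 1) − 1)
V_water = 20.9·((1.078 − 1)/(1.066 − 1) − 1)

3.8000 L


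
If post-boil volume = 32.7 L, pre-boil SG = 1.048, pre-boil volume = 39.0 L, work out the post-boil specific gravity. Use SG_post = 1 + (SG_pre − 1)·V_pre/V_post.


pts_pre = (1.048 − 1)·1000 = 48.0000
pts_post = 48.0000·39.0/32.7 = 57.2477
SG_post = 1 + 57.2477/1000

1.0572


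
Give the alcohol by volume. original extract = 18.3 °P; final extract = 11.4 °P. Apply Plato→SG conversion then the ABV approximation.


SG = 259/(259 − P);  ABV = (OG − FG)·131.25
OG = 259/(259 − 18.3) = 1.0760
FG = 259/(259 − 11.4) = 1.0460
ABV = (1.0760 − 1.0460)·131.25

3.9357 % ABV


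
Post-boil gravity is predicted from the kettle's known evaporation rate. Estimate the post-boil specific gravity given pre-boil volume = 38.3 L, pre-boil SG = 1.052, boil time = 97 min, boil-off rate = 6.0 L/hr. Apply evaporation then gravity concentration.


V_post = V_pre − rate·(t/60);  SG_post = 1 + (SG_pre−1)·V_pre/V_post
V_post = 38.3 − 6.0·(97/60) = 28.6000
SG_post = 1 + (1.052 − 1)·38.3/28.6000

1.0696


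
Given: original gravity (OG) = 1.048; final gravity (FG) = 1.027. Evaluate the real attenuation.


AA = (OG−FG)/(OG−1)·100;  RA = AA·0.8192
AA = (1.048 − 1.027)/(1.048 − 1)·100 = 43.7500
RA = 43.7500·0.8192

35.8400 %


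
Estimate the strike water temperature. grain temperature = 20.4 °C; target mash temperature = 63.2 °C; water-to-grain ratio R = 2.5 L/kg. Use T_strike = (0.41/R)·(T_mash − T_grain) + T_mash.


T_strike = (0.41/2.5)·(63.2 − 20.4) + 63.2

70.2192 °C


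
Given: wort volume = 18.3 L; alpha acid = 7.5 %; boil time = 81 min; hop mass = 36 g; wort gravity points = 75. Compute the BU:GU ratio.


U = 1.65·0.000125^(GP/1000)·(1−e^(−0.04t))/4.15;  IBU = (α/100)·m·U·1000/V;  BU:GU = IBU/GP
U = 1.65·0.000125^(75/1000)·(1−e^(−0.04·81))/4.15 = 0.1947
IBU = (7.5/100)·36·0.1947·1000/18.3 = 28.7254
BU:GU = 28.7254/75

0.3830


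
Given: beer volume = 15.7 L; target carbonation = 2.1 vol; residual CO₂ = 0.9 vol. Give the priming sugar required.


sugar = (target − residual)·4.0·V
sugar = (2.1 − 0.9)·4.0·15.7

75.3600 g


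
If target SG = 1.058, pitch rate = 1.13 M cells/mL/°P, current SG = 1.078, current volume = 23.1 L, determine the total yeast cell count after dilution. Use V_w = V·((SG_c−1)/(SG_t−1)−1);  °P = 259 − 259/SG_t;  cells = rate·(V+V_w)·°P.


V_w = 23.1·((1.078−1)/(1.058−1)−1) = 7.9655
V_final = 23.1 + 7.9655 = 31.0655
°P = 259 − 259/1.058 = 14.1985
cells = 1.13·31.0655·14.1985

498.4242 billion cells


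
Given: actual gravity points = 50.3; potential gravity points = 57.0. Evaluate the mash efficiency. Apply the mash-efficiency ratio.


efficiency = actual / potential × 100
efficiency = 50.3 / 57.0 × 100

88.2456 %


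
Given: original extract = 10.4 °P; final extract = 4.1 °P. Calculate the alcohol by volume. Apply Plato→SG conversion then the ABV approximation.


SG = 259/(259 − P);  ABV = (OG − FG)·131.25
OG = 259/(259 − 10.4) = 1.0418
FG = 259/(259 − 4.1) = 1.0161
ABV = (1.0418 − 1.0161)·131.25

3.3796 % ABV


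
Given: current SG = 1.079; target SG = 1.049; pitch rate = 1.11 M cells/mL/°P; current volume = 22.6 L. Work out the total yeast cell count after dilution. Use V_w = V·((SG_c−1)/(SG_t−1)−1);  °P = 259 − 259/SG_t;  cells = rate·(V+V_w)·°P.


V_w = 22.6·((1.079−1)/(1.049−1)−1) = 13.8367
V_final = 22.6 + 13.8367 = 36.4367
°P = 259 − 259/1.049 = 12.0982
cells = 1.11·36.4367·12.0982

489.3085 billion cells


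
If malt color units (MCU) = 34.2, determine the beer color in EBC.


SRM = 1.4922·MCU^0.6859;  EBC = SRM·1.97
SRM = 1.4922·34.2^0.6859 = 16.8273
EBC = 16.8273·1.97

33.1499 EBC


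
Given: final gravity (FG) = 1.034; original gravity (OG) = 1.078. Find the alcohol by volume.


ABV = (OG − FG) · 131.25
ABV = (1.078 − 1.034) · 131.25

5.7750 % ABV


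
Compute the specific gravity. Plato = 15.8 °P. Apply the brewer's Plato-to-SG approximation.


SG = 259/(259 − P)
SG = 259/(259 − 15.8)

1.0650


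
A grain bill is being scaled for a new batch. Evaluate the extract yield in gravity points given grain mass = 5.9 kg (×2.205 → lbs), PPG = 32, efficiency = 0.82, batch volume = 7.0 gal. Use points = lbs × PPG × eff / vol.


lbs = 5.9 × 2.205 = 13.0095
points = 13.0095 × 32 × 0.82 / 7.0

48.7670 points


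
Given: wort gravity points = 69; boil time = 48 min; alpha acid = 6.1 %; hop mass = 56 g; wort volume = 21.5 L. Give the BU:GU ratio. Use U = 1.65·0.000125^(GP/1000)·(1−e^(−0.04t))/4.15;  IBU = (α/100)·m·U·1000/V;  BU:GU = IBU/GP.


U = 1.65·0.000125^(69/1000)·(1−e^(−0.04·48))/4.15 = 0.1825
IBU = (6.1/100)·56·0.1825·1000/21.5 = 28.9969
BU:GU = 28.9969/69

0.4202


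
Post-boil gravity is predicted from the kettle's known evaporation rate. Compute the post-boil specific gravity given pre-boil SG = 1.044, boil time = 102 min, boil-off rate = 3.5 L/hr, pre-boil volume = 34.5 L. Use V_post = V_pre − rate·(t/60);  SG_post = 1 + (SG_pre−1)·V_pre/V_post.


V_post = 34.5 − 3.5·(102/60) = 28.5500
SG_post = 1 + (1.044 − 1)·34.5/28.5500

1.0532


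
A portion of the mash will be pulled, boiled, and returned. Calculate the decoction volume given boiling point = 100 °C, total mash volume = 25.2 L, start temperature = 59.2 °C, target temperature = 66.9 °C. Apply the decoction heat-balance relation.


V_dec = V_total·(T_target − T_start)/(T_boil − T_start)
V_dec = 25.2·(66.9 − 59.2)/(100 − 59.2)

4.7559 L


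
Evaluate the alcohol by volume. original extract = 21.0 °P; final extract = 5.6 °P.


SG = 259/(259 − P);  ABV = (OG − FG)·131.25
OG = 259/(259 − 21.0) = 1.0882
FG = 259/(259 − 5.6) = 1.0221
ABV = (1.0882 − 1.0221)·131.25

8.6803 % ABV


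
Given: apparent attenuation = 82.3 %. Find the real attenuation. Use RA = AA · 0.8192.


RA = 82.3 · 0.8192

67.4202 %


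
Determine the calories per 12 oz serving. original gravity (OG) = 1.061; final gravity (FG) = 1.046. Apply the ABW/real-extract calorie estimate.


ABW = (OG−FG)·131.25·0.79/FG;  °P = 259 − 259/SG (for OG→OE and FG→AE);  RE = 0.1808·OE + 0.8192·AE;  Cal = (6.9·ABW + 4·(RE−0.1))·FG·3.55
ABW = (1.061 − 1.046)·131.25·0.79/1.046 = 1.4869
OE = 259 − 259/1.061 = 14.8907 °P
AE = 259 − 259/1.046 = 11.3901 °P
RE = 0.1808·14.8907 + 0.8192·11.3901 = 12.0230 °P
Cal = (6.9·1.4869 + 4·(12.0230−0.1))·1.046·3.55

215.1916 kcal


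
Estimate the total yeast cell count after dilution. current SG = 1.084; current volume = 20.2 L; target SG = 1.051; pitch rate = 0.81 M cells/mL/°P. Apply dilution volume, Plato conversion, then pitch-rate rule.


V_w = V·((SG_c−1)/(SG_t−1)−1);  °P = 259 − 259/SG_t;  cells = rate·(V+V_w)·°P
V_w = 20.2·((1.084−1)/(1.051−1)−1) = 13.0706
V_final = 20.2 + 13.0706 = 33.2706
°P = 259 − 259/1.051 = 12.5680
cells = 0.81·33.2706·12.5680

338.6981 billion cells


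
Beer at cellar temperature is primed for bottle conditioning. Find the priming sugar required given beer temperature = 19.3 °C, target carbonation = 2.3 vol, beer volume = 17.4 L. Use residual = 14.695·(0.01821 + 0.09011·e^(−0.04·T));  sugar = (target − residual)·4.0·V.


residual = 14.695·(0.01821 + 0.09011·e^(−0.04·19.3)) = 0.8795
sugar = (2.3 − 0.8795)·4.0·17.4

98.8684 g


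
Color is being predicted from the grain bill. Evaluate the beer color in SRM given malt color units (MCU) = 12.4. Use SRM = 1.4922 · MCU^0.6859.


SRM = 1.4922 · 12.4^0.6859

8.3908 SRM


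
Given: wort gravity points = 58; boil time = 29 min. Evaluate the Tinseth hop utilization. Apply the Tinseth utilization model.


U = 1.65·0.000125^(GP/1000) · (1 − e^(−0.04·t))/4.15
bigness = 1.65·0.000125^(58/1000) = 0.9797
boil_factor = (1 − e^(−0.04·29))/4.15 = 0.1654
U = 0.9797 · 0.1654

0.1621


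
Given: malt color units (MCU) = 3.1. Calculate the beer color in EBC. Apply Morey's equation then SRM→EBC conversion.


SRM = 1.4922·MCU^0.6859;  EBC = SRM·1.97
SRM = 1.4922·3.1^0.6859 = 3.2423
EBC = 3.2423·1.97

6.3873 EBC


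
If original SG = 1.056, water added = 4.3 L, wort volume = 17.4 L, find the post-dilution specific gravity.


SG_new = 1 + (SG_old − 1)·V_old/(V_old + V_water)
pts = (1.056 − 1)·1000·17.4/(17.4 + 4.3) = 44.9032
SG_new = 1 + 44.9032/1000

1.0449


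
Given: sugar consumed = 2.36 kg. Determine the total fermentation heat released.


Q = m_sugar · 590 kJ/kg
Q = 2.36 · 590

1392.4000 kJ


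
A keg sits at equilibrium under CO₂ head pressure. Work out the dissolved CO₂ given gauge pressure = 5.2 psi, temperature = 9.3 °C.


vols = (P + 14.695)·(0.01821 + 0.09011·e^(−0.04·T))
vols = (5.2 + 14.695)·(0.01821 + 0.09011·e^(−0.04·9.3))

1.5981 volumes


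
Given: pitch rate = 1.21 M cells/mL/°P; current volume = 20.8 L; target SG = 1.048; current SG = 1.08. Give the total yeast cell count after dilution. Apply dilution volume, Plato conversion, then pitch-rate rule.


V_w = V·((SG_c−1)/(SG_t−1)−1);  °P = 259 − 259/SG_t;  cells = rate·(V+V_w)·°P
V_w = 20.8·((1.08−1)/(1.048−1)−1) = 13.8667
V_final = 20.8 + 13.8667 = 34.6667
°P = 259 − 259/1.048 = 11.8626
cells = 1.21·34.6667·11.8626

497.5963 billion cells


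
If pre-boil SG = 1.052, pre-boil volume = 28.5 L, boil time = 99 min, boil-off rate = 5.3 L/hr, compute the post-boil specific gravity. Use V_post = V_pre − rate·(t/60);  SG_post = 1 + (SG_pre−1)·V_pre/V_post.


V_post = 28.5 − 5.3·(99/60) = 19.7550
SG_post = 1 + (1.052 − 1)·28.5/19.7550

1.0750


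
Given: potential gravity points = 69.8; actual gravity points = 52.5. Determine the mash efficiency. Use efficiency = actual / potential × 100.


efficiency = 52.5 / 69.8 × 100

75.2149 %


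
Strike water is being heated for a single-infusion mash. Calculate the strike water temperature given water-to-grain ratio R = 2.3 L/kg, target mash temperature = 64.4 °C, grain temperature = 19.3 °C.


T_strike = (0.41/R)·(T_mash − T_grain) + T_mash
T_strike = (0.41/2.3)·(64.4 − 19.3) + 64.4

72.4396 °C


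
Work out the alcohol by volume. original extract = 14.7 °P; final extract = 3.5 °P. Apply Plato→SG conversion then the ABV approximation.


SG = 259/(259 − P);  ABV = (OG − FG)·131.25
OG = 259/(259 − 14.7) = 1.0602
FG = 259/(259 − 3.5) = 1.0137
ABV = (1.0602 − 1.0137)·131.25

6.0996 % ABV


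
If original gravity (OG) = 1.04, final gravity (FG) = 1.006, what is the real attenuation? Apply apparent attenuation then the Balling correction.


AA = (OG−FG)/(OG−1)·100;  RA = AA·0.8192
AA = (1.04 − 1.006)/(1.04 − 1)·100 = 85.0000
RA = 85.0000·0.8192

69.6320 %


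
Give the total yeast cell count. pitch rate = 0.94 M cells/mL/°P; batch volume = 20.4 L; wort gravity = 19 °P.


cells (billions) = rate · V_L · °P
cells = 0.94 · 20.4 · 19

364.3440 billion cells


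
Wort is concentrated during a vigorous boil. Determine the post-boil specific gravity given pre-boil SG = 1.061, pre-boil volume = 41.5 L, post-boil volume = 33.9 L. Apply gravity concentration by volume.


SG_post = 1 + (SG_pre − 1)·V_pre/V_post
pts_pre = (1.061 − 1)·1000 = 61.0000
pts_post = 61.0000·41.5/33.9 = 74.6755
SG_post = 1 + 74.6755/1000

1.0747


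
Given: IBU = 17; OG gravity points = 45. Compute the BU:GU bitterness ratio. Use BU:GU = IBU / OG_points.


BU:GU = 17 / 45

0.3778


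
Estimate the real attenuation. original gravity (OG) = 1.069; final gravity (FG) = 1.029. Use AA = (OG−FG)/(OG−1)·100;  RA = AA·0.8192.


AA = (1.069 − 1.029)/(1.069 − 1)·100 = 57.9710
RA = 57.9710·0.8192

47.4899 %


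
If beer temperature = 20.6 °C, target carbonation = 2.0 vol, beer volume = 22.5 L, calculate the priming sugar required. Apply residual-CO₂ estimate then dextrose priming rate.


residual = 14.695·(0.01821 + 0.09011·e^(−0.04·T));  sugar = (target − residual)·4.0·V
residual = 14.695·(0.01821 + 0.09011·e^(−0.04·20.6)) = 0.8485
sugar = (2.0 − 0.8485)·4.0·22.5

103.6375 g


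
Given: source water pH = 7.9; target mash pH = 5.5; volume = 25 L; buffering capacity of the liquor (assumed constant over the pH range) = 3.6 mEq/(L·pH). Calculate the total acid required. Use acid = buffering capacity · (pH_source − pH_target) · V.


acid = 3.6 · (7.9 − 5.5) · 25

216.0000 mEq


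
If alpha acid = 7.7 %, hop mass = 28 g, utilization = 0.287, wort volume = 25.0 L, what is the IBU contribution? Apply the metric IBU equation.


IBU = (α/100)·mass·U·1000 / V
IBU = (7.7/100)·28·0.287·1000 / 25.0

24.7509 IBU


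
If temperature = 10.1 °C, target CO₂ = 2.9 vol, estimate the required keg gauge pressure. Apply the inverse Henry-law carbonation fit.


psi = vols/(0.01821 + 0.09011·e^(−0.04·T)) − 14.695
psi = 2.9/(0.01821 + 0.09011·e^(−0.04·10.1)) − 14.695

22.3083 psi


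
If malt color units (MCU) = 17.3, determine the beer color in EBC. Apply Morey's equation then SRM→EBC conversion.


SRM = 1.4922·MCU^0.6859;  EBC = SRM·1.97
SRM = 1.4922·17.3^0.6859 = 10.5439
EBC = 10.5439·1.97

20.7716 EBC


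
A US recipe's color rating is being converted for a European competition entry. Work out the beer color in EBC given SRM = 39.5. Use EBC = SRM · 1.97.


EBC = 39.5 · 1.97

77.8150 EBC


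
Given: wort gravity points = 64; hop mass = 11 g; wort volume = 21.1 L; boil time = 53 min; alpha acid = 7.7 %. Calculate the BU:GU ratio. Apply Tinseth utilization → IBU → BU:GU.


U = 1.65·0.000125^(GP/1000)·(1−e^(−0.04t))/4.15;  IBU = (α/100)·m·U·1000/V;  BU:GU = IBU/GP
U = 1.65·0.000125^(64/1000)·(1−e^(−0.04·53))/4.15 = 0.1968
IBU = (7.7/100)·11·0.1968·1000/21.1 = 7.9014
BU:GU = 7.9014/64

0.1235


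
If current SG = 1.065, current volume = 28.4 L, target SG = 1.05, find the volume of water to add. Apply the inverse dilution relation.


V_water = V·((SG_curr − 1)/(SG_target − 1) − 1)
V_water = 28.4·((1.065 − 1)/(1.05 − 1) − 1)

8.5200 L


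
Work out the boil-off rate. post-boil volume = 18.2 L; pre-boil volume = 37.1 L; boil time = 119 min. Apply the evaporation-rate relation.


rate = (V_pre − V_post) / (t_min/60)
rate = (37.1 − 18.2) / (119/60)

9.5294 L/hr


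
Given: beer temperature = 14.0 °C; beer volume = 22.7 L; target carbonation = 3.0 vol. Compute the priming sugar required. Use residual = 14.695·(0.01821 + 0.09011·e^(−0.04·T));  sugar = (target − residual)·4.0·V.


residual = 14.695·(0.01821 + 0.09011·e^(−0.04·14.0)) = 1.0240
sugar = (3.0 − 1.0240)·4.0·22.7

179.4234 g


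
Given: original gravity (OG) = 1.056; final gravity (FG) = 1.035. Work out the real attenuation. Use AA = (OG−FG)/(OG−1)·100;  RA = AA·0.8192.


AA = (1.056 − 1.035)/(1.056 − 1)·100 = 37.5000
RA = 37.5000·0.8192

30.7200 %


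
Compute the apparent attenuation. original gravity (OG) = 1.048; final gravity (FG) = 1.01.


AA = (OG − FG)/(OG − 1) · 100
AA = (1.048 − 1.01)/(1.048 − 1) · 100

79.1667 %


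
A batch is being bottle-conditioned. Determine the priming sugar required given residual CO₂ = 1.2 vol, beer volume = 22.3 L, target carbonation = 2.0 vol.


sugar = (target − residual)·4.0·V
sugar = (2.0 − 1.2)·4.0·22.3

71.3600 g


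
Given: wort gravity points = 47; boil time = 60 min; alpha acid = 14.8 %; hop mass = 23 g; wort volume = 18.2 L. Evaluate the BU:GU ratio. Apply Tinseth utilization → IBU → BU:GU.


U = 1.65·0.000125^(GP/1000)·(1−e^(−0.04t))/4.15;  IBU = (α/100)·m·U·1000/V;  BU:GU = IBU/GP
U = 1.65·0.000125^(47/1000)·(1−e^(−0.04·60))/4.15 = 0.2370
IBU = (14.8/100)·23·0.2370·1000/18.2 = 44.3208
BU:GU = 44.3208/47

0.9430


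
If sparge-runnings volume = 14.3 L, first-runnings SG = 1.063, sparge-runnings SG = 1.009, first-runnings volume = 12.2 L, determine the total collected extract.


total = Σ (SG_i − 1)·1000·V_i
first = (1.063 − 1)·1000·12.2 = 768.6000
sparge = (1.009 − 1)·1000·14.3 = 128.7000
total = 768.6000 + 128.7000

897.3000 gravity·L


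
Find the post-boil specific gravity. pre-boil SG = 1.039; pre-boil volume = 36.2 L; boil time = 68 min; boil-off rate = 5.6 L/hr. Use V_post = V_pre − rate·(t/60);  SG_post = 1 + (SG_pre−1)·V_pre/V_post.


V_post = 36.2 − 5.6·(68/60) = 29.8533
SG_post = 1 + (1.039 − 1)·36.2/29.8533

1.0473


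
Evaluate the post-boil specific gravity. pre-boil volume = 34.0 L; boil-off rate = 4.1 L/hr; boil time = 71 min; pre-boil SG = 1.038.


V_post = V_pre − rate·(t/60);  SG_post = 1 + (SG_pre−1)·V_pre/V_post
V_post = 34.0 − 4.1·(71/60) = 29.1483
SG_post = 1 + (1.038 − 1)·34.0/29.1483

1.0443


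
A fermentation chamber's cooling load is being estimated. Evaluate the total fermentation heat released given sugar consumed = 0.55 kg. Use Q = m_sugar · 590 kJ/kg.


Q = 0.55 · 590

324.5000 kJ


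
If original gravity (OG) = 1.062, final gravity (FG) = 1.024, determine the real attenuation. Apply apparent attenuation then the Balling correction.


AA = (OG−FG)/(OG−1)·100;  RA = AA·0.8192
AA = (1.062 − 1.024)/(1.062 − 1)·100 = 61.2903
RA = 61.2903·0.8192

50.2090 %


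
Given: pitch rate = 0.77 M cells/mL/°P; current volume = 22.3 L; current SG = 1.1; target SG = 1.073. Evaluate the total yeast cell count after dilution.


V_w = V·((SG_c−1)/(SG_t−1)−1);  °P = 259 − 259/SG_t;  cells = rate·(V+V_w)·°P
V_w = 22.3·((1.1−1)/(1.073−1)−1) = 8.2479
V_final = 22.3 + 8.2479 = 30.5479
°P = 259 − 259/1.073 = 17.6207
cells = 0.77·30.5479·17.6207

414.4724 billion cells


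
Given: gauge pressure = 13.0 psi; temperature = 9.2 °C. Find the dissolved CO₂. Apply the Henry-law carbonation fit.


vols = (P + 14.695)·(0.01821 + 0.09011·e^(−0.04·T))
vols = (13.0 + 14.695)·(0.01821 + 0.09011·e^(−0.04·9.2))

2.2316 volumes


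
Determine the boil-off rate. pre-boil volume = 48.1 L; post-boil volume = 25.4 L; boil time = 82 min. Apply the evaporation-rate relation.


rate = (V_pre − V_post) / (t_min/60)
rate = (48.1 − 25.4) / (82/60)

16.6098 L/hr


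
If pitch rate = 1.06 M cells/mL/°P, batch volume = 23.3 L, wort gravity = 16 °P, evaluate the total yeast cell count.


cells (billions) = rate · V_L · °P
cells = 1.06 · 23.3 · 16

395.1680 billion cells


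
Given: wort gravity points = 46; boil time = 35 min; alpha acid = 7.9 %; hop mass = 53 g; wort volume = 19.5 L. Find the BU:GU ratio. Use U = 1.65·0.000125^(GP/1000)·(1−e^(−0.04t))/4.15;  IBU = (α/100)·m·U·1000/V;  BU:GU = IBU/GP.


U = 1.65·0.000125^(46/1000)·(1−e^(−0.04·35))/4.15 = 0.1981
IBU = (7.9/100)·53·0.1981·1000/19.5 = 42.5392
BU:GU = 42.5392/46

0.9248


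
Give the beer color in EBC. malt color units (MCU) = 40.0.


SRM = 1.4922·MCU^0.6859;  EBC = SRM·1.97
SRM = 1.4922·40.0^0.6859 = 18.7361
EBC = 18.7361·1.97

36.9102 EBC


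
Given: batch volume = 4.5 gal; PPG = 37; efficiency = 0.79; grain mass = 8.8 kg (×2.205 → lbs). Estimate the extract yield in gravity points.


points = lbs × PPG × eff / vol
lbs = 8.8 × 2.205 = 19.4040
points = 19.4040 × 37 × 0.79 / 4.5

126.0398 points


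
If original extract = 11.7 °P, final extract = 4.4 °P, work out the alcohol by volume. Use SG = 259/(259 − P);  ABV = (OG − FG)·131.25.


OG = 259/(259 − 11.7) = 1.0473
FG = 259/(259 − 4.4) = 1.0173
ABV = (1.0473 − 1.0173)·131.25

3.9413 % ABV


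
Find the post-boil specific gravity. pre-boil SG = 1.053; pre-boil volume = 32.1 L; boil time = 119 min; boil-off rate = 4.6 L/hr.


V_post = V_pre − rate·(t/60);  SG_post = 1 + (SG_pre−1)·V_pre/V_post
V_post = 32.1 − 4.6·(119/60) = 22.9767
SG_post = 1 + (1.053 − 1)·32.1/22.9767

1.0740


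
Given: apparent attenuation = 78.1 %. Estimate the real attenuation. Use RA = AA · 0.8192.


RA = 78.1 · 0.8192

63.9795 %


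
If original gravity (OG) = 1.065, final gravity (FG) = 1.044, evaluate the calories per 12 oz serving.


ABW = (OG−FG)·131.25·0.79/FG;  °P = 259 − 259/SG (for OG→OE and FG→AE);  RE = 0.1808·OE + 0.8192·AE;  Cal = (6.9·ABW + 4·(RE−0.1))·FG·3.55
ABW = (1.065 − 1.044)·131.25·0.79/1.044 = 2.0857
OE = 259 − 259/1.065 = 15.8075 °P
AE = 259 − 259/1.044 = 10.9157 °P
RE = 0.1808·15.8075 + 0.8192·10.9157 = 11.8001 °P
Cal = (6.9·2.0857 + 4·(11.8001−0.1))·1.044·3.55

226.7887 kcal


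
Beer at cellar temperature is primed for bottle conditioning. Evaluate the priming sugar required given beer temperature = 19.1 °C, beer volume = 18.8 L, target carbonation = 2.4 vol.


residual = 14.695·(0.01821 + 0.09011·e^(−0.04·T));  sugar = (target − residual)·4.0·V
residual = 14.695·(0.01821 + 0.09011·e^(−0.04·19.1)) = 0.8844
sugar = (2.4 − 0.8844)·4.0·18.8

113.9737 g


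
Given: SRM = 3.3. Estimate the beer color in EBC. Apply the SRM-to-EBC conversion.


EBC = SRM · 1.97
EBC = 3.3 · 1.97

6.5010 EBC


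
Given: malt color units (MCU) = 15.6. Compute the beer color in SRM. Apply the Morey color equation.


SRM = 1.4922 · MCU^0.6859
SRM = 1.4922 · 15.6^0.6859

9.8218 SRM


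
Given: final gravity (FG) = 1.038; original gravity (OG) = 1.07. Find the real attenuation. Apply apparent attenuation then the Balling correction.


AA = (OG−FG)/(OG−1)·100;  RA = AA·0.8192
AA = (1.07 − 1.038)/(1.07 − 1)·100 = 45.7143
RA = 45.7143·0.8192

37.4491 %


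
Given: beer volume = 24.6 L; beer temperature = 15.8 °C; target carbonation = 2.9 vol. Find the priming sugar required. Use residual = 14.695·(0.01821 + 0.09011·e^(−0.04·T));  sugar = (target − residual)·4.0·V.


residual = 14.695·(0.01821 + 0.09011·e^(−0.04·15.8)) = 0.9714
sugar = (2.9 − 0.9714)·4.0·24.6

189.7716 g


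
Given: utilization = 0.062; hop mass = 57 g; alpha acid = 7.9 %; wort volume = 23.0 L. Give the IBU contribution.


IBU = (α/100)·mass·U·1000 / V
IBU = (7.9/100)·57·0.062·1000 / 23.0

12.1385 IBU


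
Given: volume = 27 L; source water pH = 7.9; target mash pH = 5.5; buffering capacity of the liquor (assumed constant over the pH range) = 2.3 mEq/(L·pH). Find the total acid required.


acid = buffering capacity · (pH_source − pH_target) · V
acid = 2.3 · (7.9 − 5.5) · 27

149.0400 mEq


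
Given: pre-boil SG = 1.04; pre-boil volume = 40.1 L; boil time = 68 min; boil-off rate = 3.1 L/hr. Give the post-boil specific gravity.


V_post = V_pre − rate·(t/60);  SG_post = 1 + (SG_pre−1)·V_pre/V_post
V_post = 40.1 − 3.1·(68/60) = 36.5867
SG_post = 1 + (1.04 − 1)·40.1/36.5867

1.0438


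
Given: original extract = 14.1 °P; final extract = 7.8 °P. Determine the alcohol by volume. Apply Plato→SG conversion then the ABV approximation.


SG = 259/(259 − P);  ABV = (OG − FG)·131.25
OG = 259/(259 − 14.1) = 1.0576
FG = 259/(259 − 7.8) = 1.0311
ABV = (1.0576 − 1.0311)·131.25

3.4812 % ABV


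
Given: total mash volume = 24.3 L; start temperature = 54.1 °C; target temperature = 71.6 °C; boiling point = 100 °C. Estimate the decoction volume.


V_dec = V_total·(T_target − T_start)/(T_boil − T_start)
V_dec = 24.3·(71.6 − 54.1)/(100 − 54.1)

9.2647 L


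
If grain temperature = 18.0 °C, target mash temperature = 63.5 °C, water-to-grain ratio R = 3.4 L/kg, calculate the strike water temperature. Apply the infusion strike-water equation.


T_strike = (0.41/R)·(T_mash − T_grain) + T_mash
T_strike = (0.41/3.4)·(63.5 − 18.0) + 63.5

68.9868 °C


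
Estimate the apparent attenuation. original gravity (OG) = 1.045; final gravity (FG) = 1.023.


AA = (OG − FG)/(OG − 1) · 100
AA = (1.045 − 1.023)/(1.045 − 1) · 100

48.8889 %


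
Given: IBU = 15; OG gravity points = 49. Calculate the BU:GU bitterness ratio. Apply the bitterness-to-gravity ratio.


BU:GU = IBU / OG_points
BU:GU = 15 / 49

0.3061


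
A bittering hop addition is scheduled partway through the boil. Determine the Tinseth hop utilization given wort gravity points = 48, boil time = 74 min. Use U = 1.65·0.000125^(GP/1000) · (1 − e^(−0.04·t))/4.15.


bigness = 1.65·0.000125^(48/1000) = 1.0719
boil_factor = (1 − e^(−0.04·74))/4.15 = 0.2285
U = 1.0719 · 0.2285

0.2449


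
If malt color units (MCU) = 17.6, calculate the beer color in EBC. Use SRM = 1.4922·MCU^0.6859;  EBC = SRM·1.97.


SRM = 1.4922·17.6^0.6859 = 10.6690
EBC = 10.6690·1.97

21.0180 EBC


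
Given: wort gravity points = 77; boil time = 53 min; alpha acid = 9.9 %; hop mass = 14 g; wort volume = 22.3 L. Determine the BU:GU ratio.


U = 1.65·0.000125^(GP/1000)·(1−e^(−0.04t))/4.15;  IBU = (α/100)·m·U·1000/V;  BU:GU = IBU/GP
U = 1.65·0.000125^(77/1000)·(1−e^(−0.04·53))/4.15 = 0.1751
IBU = (9.9/100)·14·0.1751·1000/22.3 = 10.8849
BU:GU = 10.8849/77

0.1414


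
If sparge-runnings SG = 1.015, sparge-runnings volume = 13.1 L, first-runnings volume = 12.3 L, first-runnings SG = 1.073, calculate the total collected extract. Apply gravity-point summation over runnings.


total = Σ (SG_i − 1)·1000·V_i
first = (1.073 − 1)·1000·12.3 = 897.9000
sparge = (1.015 − 1)·1000·13.1 = 196.5000
total = 897.9000 + 196.5000

1094.4000 gravity·L


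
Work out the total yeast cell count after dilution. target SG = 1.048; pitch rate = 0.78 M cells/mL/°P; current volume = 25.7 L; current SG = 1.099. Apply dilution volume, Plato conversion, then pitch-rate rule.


V_w = V·((SG_c−1)/(SG_t−1)−1);  °P = 259 − 259/SG_t;  cells = rate·(V+V_w)·°P
V_w = 25.7·((1.099−1)/(1.048−1)−1) = 27.3062
V_final = 25.7 + 27.3062 = 53.0062
°P = 259 − 259/1.048 = 11.8626
cells = 0.78·53.0062·11.8626

490.4575 billion cells


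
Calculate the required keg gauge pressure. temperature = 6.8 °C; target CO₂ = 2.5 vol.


psi = vols/(0.01821 + 0.09011·e^(−0.04·T)) − 14.695
psi = 2.5/(0.01821 + 0.09011·e^(−0.04·6.8)) − 14.695

14.0867 psi


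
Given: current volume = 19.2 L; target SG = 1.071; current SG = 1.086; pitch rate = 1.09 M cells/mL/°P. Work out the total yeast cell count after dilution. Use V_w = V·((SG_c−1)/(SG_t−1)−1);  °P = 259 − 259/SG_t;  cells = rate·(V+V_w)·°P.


V_w = 19.2·((1.086−1)/(1.071−1)−1) = 4.0563
V_final = 19.2 + 4.0563 = 23.2563
°P = 259 − 259/1.071 = 17.1699
cells = 1.09·23.2563·17.1699

435.2477 billion cells


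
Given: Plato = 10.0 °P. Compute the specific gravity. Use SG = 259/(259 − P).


SG = 259/(259 − 10.0)

1.0402


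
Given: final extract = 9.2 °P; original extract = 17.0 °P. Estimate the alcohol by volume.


SG = 259/(259 − P);  ABV = (OG − FG)·131.25
OG = 259/(259 − 17.0) = 1.0702
FG = 259/(259 − 9.2) = 1.0368
ABV = (1.0702 − 1.0368)·131.25

4.3862 % ABV


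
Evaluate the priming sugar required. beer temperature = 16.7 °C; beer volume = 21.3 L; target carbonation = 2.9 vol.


residual = 14.695·(0.01821 + 0.09011·e^(−0.04·T));  sugar = (target − residual)·4.0·V
residual = 14.695·(0.01821 + 0.09011·e^(−0.04·16.7)) = 0.9465
sugar = (2.9 − 0.9465)·4.0·21.3

166.4348 g


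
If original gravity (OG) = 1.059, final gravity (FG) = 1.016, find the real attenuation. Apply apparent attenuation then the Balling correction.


AA = (OG−FG)/(OG−1)·100;  RA = AA·0.8192
AA = (1.059 − 1.016)/(1.059 − 1)·100 = 72.8814
RA = 72.8814·0.8192

59.7044 %


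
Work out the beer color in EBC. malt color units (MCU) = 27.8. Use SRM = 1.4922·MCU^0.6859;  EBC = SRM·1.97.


SRM = 1.4922·27.8^0.6859 = 14.5981
EBC = 14.5981·1.97

28.7583 EBC


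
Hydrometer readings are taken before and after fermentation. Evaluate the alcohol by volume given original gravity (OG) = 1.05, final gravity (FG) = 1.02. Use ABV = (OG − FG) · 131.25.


ABV = (1.05 − 1.02) · 131.25

3.9375 % ABV
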